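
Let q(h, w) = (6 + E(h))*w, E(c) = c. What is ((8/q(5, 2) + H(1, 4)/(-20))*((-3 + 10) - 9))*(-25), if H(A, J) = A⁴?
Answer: 345/22 ≈ 15.682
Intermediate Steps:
q(h, w) = w*(6 + h) (q(h, w) = (6 + h)*w = w*(6 + h))
((8/q(5, 2) + H(1, 4)/(-20))*((-3 + 10) - 9))*(-25) = ((8/((2*(6 + 5))) + 1⁴/(-20))*((-3 + 10) - 9))*(-25) = ((8/((2*11)) + 1*(-1/20))*(7 - 9))*(-25) = ((8/22 - 1/20)*(-2))*(-25) = ((8*(1/22) - 1/20)*(-2))*(-25) = ((4/11 - 1/20)*(-2))*(-25) = ((69/220)*(-2))*(-25) = -69/110*(-25) = 345/22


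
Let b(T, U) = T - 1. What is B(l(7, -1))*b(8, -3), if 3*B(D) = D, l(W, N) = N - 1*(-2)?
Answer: 7/3 ≈ 2.3333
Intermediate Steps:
l(W, N) = 2 + N (l(W, N) = N + 2 = 2 + N)
B(D) = D/3
b(T, U) = -1 + T
B(l(7, -1))*b(8, -3) = ((2 - 1)/3)*(-1 + 8) = ((1/3)*1)*7 = (1/3)*7 = 7/3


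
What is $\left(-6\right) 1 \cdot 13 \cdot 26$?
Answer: $-2028$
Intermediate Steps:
$\left(-6\right) 1 \cdot 13 \cdot 26 = \left(-6\right) 13 \cdot 26 = \left(-78\right) 26 = -2028$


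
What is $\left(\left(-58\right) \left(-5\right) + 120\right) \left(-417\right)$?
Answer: $-170970$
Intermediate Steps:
$\left(\left(-58\right) \left(-5\right) + 120\right) \left(-417\right) = \left(290 + 120\right) \left(-417\right) = 410 \left(-417\right) = -170970$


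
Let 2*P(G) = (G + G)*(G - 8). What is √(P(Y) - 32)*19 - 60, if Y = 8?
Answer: -60 + 76*I*√2 ≈ -60.0 + 107.48*I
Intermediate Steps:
P(G) = G*(-8 + G) (P(G) = ((G + G)*(G - 8))/2 = ((2*G)*(-8 + G))/2 = (2*G*(-8 + G))/2 = G*(-8 + G))
√(P(Y) - 32)*19 - 60 = √(8*(-8 + 8) - 32)*19 - 60 = √(8*0 - 32)*19 - 60 = √(0 - 32)*19 - 60 = √(-32)*19 - 60 = (4*I*√2)*19 - 60 = 76*I*√2 - 60 = -60 + 76*I*√2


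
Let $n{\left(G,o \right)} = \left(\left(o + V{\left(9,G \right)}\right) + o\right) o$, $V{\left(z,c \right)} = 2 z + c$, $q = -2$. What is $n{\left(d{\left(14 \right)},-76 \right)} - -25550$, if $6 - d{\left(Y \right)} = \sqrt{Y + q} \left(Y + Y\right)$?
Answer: $35278 + 4256 \sqrt{3} \approx 42650.0$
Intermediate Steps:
$V{\left(z,c \right)} = c + 2 z$
$d{\left(Y \right)} = 6 - 2 Y \sqrt{-2 + Y}$ ($d{\left(Y \right)} = 6 - \sqrt{Y - 2} \left(Y + Y\right) = 6 - \sqrt{-2 + Y} 2 Y = 6 - 2 Y \sqrt{-2 + Y}$)
$n{\left(G,o \right)} = o \left(18 + G + 2 o\right)$ ($n{\left(G,o \right)} = \left(\left(o + \left(G + 2 \cdot 9\right)\right) + o\right) o = \left(\left(o + \left(G + 18\right)\right) + o\right) o = \left(\left(o + \left(18 + G\right)\right) + o\right) o = \left(\left(18 + G + o\right) + o\right) o = \left(18 + G + 2 o\right) o = o \left(18 + G + 2 o\right)$)
$n{\left(d{\left(14 \right)},-76 \right)} - -25550 = - 76 \left(18 + \left(6 - 28 \sqrt{-2 + 14}\right) + 2 \left(-76\right)\right) - -25550 = - 76 \left(18 + \left(6 - 28 \sqrt{12}\right) - 152\right) + 25550 = - 76 \left(18 + \left(6 - 28 \cdot 2 \sqrt{3}\right) - 152\right) + 25550 = - 76 \left(18 + \left(6 - 56 \sqrt{3}\right) - 152\right) + 25550 = - 76 \left(-128 - 56 \sqrt{3}\right) + 25550 = \left(9728 + 4256 \sqrt{3}\right) + 25550 = 35278 + 4256 \sqrt{3}$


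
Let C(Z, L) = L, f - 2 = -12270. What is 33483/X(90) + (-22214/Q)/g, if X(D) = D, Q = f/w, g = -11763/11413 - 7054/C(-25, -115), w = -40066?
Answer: -6051638501398991/7283010789570 ≈ -830.93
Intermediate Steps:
f = -12268 (f = 2 - 12270 = -12268)
g = 79154557/1312495 (g = -11763/11413 - 7054/(-115) = -11763*1/11413 - 7054*(-1/115) = -11763/11413 + 7054/115 = 79154557/1312495 ≈ 60.308)
Q = 6134/20033 (Q = -12268/(-40066) = -12268*(-1/40066) = 6134/20033 ≈ 0.30619)
33483/X(90) + (-22214/Q)/g = 33483/90 + (-22214/6134/20033)/(79154557/1312495) = 33483*(1/90) - 22214*20033/6134*(1312495/79154557) = 11161/30 - 222506531/3067*1312495/79154557 = 11161/30 - 292038709404845/242767026319 = -6051638501398991/7283010789570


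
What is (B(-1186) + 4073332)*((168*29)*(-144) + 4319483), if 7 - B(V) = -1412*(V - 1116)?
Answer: 2977236522225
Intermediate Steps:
B(V) = -1575785 + 1412*V (B(V) = 7 - (-1412)*(V - 1116) = 7 - (-1412)*(-1116 + V) = 7 - (1575792 - 1412*V) = 7 + (-1575792 + 1412*V) = -1575785 + 1412*V)
(B(-1186) + 4073332)*((168*29)*(-144) + 4319483) = ((-1575785 + 1412*(-1186)) + 4073332)*((168*29)*(-144) + 4319483) = ((-1575785 - 1674632) + 4073332)*(4872*(-144) + 4319483) = (-3250417 + 4073332)*(-701568 + 4319483) = 822915*3617915 = 2977236522225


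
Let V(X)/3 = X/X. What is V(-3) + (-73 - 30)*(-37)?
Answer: 3814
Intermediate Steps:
V(X) = 3 (V(X) = 3*(X/X) = 3*1 = 3)
V(-3) + (-73 - 30)*(-37) = 3 + (-73 - 30)*(-37) = 3 - 103*(-37) = 3 + 3811 = 3814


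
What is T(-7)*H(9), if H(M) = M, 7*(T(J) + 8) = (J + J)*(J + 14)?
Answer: -198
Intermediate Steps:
T(J) = -8 + 2*J*(14 + J)/7 (T(J) = -8 + ((J + J)*(J + 14))/7 = -8 + ((2*J)*(14 + J))/7 = -8 + (2*J*(14 + J))/7 = -8 + 2*J*(14 + J)/7)
T(-7)*H(9) = (-8 + 4*(-7) + (2/7)*(-7)²)*9 = (-8 - 28 + (2/7)*49)*9 = (-8 - 28 + 14)*9 = -22*9 = -198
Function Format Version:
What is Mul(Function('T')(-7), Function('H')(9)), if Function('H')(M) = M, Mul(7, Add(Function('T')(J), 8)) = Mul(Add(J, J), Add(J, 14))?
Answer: -198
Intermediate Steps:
Function('T')(J) = Add(-8, Mul(Rational(2, 7), J, Add(14, J))) (Function('T')(J) = Add(-8, Mul(Rational(1, 7), Mul(Add(J, J), Add(J, 14)))) = Add(-8, Mul(Rational(1, 7), Mul(Mul(2, J), Add(14, J)))) = Add(-8, Mul(Rational(1, 7), Mul(2, J, Add(14, J)))) = Add(-8, Mul(Rational(2, 7), J, Add(14, J))))
Mul(Function('T')(-7), Function('H')(9)) = Mul(Add(-8, Mul(4, -7), Mul(Rational(2, 7), Pow(-7, 2))), 9) = Mul(Add(-8, -28, Mul(Rational(2, 7), 49)), 9) = Mul(Add(-8, -28, 14), 9) = Mul(-22, 9) = -198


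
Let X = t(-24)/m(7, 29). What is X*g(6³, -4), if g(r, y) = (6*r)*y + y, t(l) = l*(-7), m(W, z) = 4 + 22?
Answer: -435792/13 ≈ -33522.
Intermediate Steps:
m(W, z) = 26
t(l) = -7*l
g(r, y) = y + 6*r*y (g(r, y) = 6*r*y + y = y + 6*r*y)
X = 84/13 (X = -7*(-24)/26 = 168*(1/26) = 84/13 ≈ 6.4615)
X*g(6³, -4) = 84*(-4*(1 + 6*6³))/13 = 84*(-4*(1 + 6*216))/13 = 84*(-4*(1 + 1296))/13 = 84*(-4*1297)/13 = (84/13)*(-5188) = -435792/13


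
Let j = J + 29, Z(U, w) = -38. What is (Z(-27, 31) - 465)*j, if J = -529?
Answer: 251500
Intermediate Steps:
j = -500 (j = -529 + 29 = -500)
(Z(-27, 31) - 465)*j = (-38 - 465)*(-500) = -503*(-500) = 251500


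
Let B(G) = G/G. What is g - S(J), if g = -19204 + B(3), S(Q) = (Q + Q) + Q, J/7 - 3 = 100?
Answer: -21366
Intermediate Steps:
B(G) = 1
J = 721 (J = 21 + 7*100 = 21 + 700 = 721)
S(Q) = 3*Q (S(Q) = 2*Q + Q = 3*Q)
g = -19203 (g = -19204 + 1 = -19203)
g - S(J) = -19203 - 3*721 = -19203 - 1*2163 = -19203 - 2163 = -21366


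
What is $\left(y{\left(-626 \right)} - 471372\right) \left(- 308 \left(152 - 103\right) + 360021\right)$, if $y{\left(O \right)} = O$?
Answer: $-162805798142$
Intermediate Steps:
$\left(y{\left(-626 \right)} - 471372\right) \left(- 308 \left(152 - 103\right) + 360021\right) = \left(-626 - 471372\right) \left(- 308 \left(152 - 103\right) + 360021\right) = - 471998 \left(\left(-308\right) 49 + 360021\right) = - 471998 \left(-15092 + 360021\right) = \left(-471998\right) 344929 = -162805798142$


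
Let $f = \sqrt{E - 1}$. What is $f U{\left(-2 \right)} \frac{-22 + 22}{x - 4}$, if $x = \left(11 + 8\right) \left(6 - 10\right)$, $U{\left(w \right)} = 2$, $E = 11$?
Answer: $0$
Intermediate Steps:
$x = -76$ ($x = 19 \left(-4\right) = -76$)
$f = \sqrt{10}$ ($f = \sqrt{11 - 1} = \sqrt{10} \approx 3.1623$)
$f U{\left(-2 \right)} \frac{-22 + 22}{x - 4} = \sqrt{10} \cdot 2 \frac{-22 + 22}{-76 - 4} = 2 \sqrt{10} \frac{0}{-80} = 2 \sqrt{10} \cdot 0 \left(- \frac{1}{80}\right) = 2 \sqrt{10} \cdot 0 = 0$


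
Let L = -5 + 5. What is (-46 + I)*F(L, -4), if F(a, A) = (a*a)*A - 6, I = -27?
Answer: 438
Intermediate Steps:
L = 0
F(a, A) = -6 + A*a**2 (F(a, A) = a**2*A - 6 = A*a**2 - 6 = -6 + A*a**2)
(-46 + I)*F(L, -4) = (-46 - 27)*(-6 - 4*0**2) = -73*(-6 - 4*0) = -73*(-6 + 0) = -73*(-6) = 438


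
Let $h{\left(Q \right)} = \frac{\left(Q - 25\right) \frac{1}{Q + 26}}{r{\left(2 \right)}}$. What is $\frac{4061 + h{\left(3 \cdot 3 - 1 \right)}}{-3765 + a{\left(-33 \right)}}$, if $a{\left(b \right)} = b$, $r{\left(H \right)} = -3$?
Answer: $- \frac{24367}{22788} \approx -1.0693$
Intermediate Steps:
$h{\left(Q \right)} = - \frac{-25 + Q}{3 \left(26 + Q\right)}$ ($h{\left(Q \right)} = \frac{\left(Q - 25\right) \frac{1}{Q + 26}}{-3} = \frac{-25 + Q}{26 + Q} \left(- \frac{1}{3}\right) = - \frac{-25 + Q}{3 \left(26 + Q\right)}$)
$\frac{4061 + h{\left(3 \cdot 3 - 1 \right)}}{-3765 + a{\left(-33 \right)}} = \frac{4061 + \frac{25 - \left(3 \cdot 3 - 1\right)}{3 \left(26 + \left(3 \cdot 3 - 1\right)\right)}}{-3765 - 33} = \frac{4061 + \frac{25 - \left(9 - 1\right)}{3 \left(26 + \left(9 - 1\right)\right)}}{-3798} = \left(4061 + \frac{25 - 8}{3 \left(26 + 8\right)}\right) \left(- \frac{1}{3798}\right) = \left(4061 + \frac{25 - 8}{3 \cdot 34}\right) \left(- \frac{1}{3798}\right) = \left(4061 + \frac{1}{3} \cdot \frac{1}{34} \cdot 17\right) \left(- \frac{1}{3798}\right) = \left(4061 + \frac{1}{6}\right) \left(- \frac{1}{3798}\right) = \frac{24367}{6} \left(- \frac{1}{3798}\right) = - \frac{24367}{22788}$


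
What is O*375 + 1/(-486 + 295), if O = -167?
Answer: -11961376/191 ≈ -62625.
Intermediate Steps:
O*375 + 1/(-486 + 295) = -167*375 + 1/(-486 + 295) = -62625 + 1/(-191) = -62625 - 1/191 = -11961376/191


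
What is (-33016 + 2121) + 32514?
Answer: 1619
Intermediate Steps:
(-33016 + 2121) + 32514 = -30895 + 32514 = 1619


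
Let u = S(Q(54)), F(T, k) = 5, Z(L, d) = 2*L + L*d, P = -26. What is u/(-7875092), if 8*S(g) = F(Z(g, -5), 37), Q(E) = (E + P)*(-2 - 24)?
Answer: -5/63000736 ≈ -7.9364e-8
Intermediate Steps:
Q(E) = 676 - 26*E (Q(E) = (E - 26)*(-2 - 24) = (-26 + E)*(-26) = 676 - 26*E)
S(g) = 5/8 (S(g) = (⅛)*5 = 5/8)
u = 5/8 ≈ 0.62500
u/(-7875092) = (5/8)/(-7875092) = (5/8)*(-1/7875092) = -5/63000736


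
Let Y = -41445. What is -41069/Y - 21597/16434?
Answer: -24462191/75678570 ≈ -0.32324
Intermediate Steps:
-41069/Y - 21597/16434 = -41069/(-41445) - 21597/16434 = -41069*(-1/41445) - 21597*1/16434 = 41069/41445 - 7199/5478 = -24462191/75678570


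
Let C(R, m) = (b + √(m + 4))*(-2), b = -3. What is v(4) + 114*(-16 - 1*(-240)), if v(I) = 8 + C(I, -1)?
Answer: 25550 - 2*√3 ≈ 25547.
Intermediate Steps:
C(R, m) = 6 - 2*√(4 + m) (C(R, m) = (-3 + √(m + 4))*(-2) = (-3 + √(4 + m))*(-2) = 6 - 2*√(4 + m))
v(I) = 14 - 2*√3 (v(I) = 8 + (6 - 2*√(4 - 1)) = 8 + (6 - 2*√3) = 14 - 2*√3)
v(4) + 114*(-16 - 1*(-240)) = (14 - 2*√3) + 114*(-16 - 1*(-240)) = (14 - 2*√3) + 114*(-16 + 240) = (14 - 2*√3) + 114*224 = (14 - 2*√3) + 25536 = 25550 - 2*√3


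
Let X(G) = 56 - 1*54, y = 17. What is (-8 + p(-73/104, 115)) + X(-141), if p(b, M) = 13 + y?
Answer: 24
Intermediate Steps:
p(b, M) = 30 (p(b, M) = 13 + 17 = 30)
X(G) = 2 (X(G) = 56 - 54 = 2)
(-8 + p(-73/104, 115)) + X(-141) = (-8 + 30) + 2 = 22 + 2 = 24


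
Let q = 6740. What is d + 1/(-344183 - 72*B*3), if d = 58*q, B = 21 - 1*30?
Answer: 133788069879/342239 ≈ 3.9092e+5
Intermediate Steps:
B = -9 (B = 21 - 30 = -9)
d = 390920 (d = 58*6740 = 390920)
d + 1/(-344183 - 72*B*3) = 390920 + 1/(-344183 - 72*(-9)*3) = 390920 + 1/(-344183 + 648*3) = 390920 + 1/(-344183 + 1944) = 390920 + 1/(-342239) = 390920 - 1/342239 = 133788069879/342239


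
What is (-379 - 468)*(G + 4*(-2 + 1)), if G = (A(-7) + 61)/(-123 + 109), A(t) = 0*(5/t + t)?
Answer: 14157/2 ≈ 7078.5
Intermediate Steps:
A(t) = 0 (A(t) = 0*(t + 5/t) = 0)
G = -61/14 (G = (0 + 61)/(-123 + 109) = 61/(-14) = 61*(-1/14) = -61/14 ≈ -4.3571)
(-379 - 468)*(G + 4*(-2 + 1)) = (-379 - 468)*(-61/14 + 4*(-2 + 1)) = -847*(-61/14 + 4*(-1)) = -847*(-61/14 - 4) = -847*(-117/14) = 14157/2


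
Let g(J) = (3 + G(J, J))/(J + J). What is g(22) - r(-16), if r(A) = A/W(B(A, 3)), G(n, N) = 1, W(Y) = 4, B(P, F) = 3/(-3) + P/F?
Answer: 45/11 ≈ 4.0909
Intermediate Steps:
B(P, F) = -1 + P/F (B(P, F) = 3*(-1/3) + P/F = -1 + P/F)
r(A) = A/4
g(J) = 2/J (g(J) = (3 + 1)/(J + J) = 4/((2*J)) = 4*(1/(2*J)) = 2/J)
g(22) - r(-16) = 2/22 - (-16)/4 = 2*(1/22) - 1*(-4) = 1/11 + 4 = 45/11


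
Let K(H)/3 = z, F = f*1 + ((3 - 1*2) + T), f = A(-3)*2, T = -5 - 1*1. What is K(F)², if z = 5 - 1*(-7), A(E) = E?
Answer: 1296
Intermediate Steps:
T = -6 (T = -5 - 1 = -6)
f = -6 (f = -3*2 = -6)
F = -11 (F = -6*1 + ((3 - 1*2) - 6) = -6 + ((3 - 2) - 6) = -6 + (1 - 6) = -6 - 5 = -11)
z = 12 (z = 5 + 7 = 12)
K(H) = 36 (K(H) = 3*12 = 36)
K(F)² = 36² = 1296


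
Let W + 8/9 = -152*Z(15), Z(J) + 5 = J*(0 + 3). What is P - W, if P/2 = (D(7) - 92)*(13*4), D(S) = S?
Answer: -24832/9 ≈ -2759.1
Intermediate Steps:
Z(J) = -5 + 3*J (Z(J) = -5 + J*(0 + 3) = -5 + J*3 = -5 + 3*J)
P = -8840 (P = 2*((7 - 92)*(13*4)) = 2*(-85*52) = 2*(-4420) = -8840)
W = -54728/9 (W = -8/9 - 152*(-5 + 3*15) = -8/9 - 152*(-5 + 45) = -8/9 - 152*40 = -8/9 - 6080 = -54728/9 ≈ -6080.9)
P - W = -8840 - 1*(-54728/9) = -8840 + 54728/9 = -24832/9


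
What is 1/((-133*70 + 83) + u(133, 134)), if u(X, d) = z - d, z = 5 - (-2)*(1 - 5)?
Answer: -1/9364 ≈ -0.00010679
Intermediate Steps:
z = -3 (z = 5 - (-2)*(-4) = 5 - 1*8 = 5 - 8 = -3)
u(X, d) = -3 - d
1/((-133*70 + 83) + u(133, 134)) = 1/((-133*70 + 83) + (-3 - 1*134)) = 1/((-9310 + 83) + (-3 - 134)) = 1/(-9227 - 137) = 1/(-9364) = -1/9364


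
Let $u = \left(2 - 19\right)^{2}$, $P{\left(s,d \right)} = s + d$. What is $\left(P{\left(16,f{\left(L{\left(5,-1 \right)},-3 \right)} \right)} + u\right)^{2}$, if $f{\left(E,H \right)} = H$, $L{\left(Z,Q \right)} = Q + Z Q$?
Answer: $91204$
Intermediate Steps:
$L{\left(Z,Q \right)} = Q + Q Z$
$P{\left(s,d \right)} = d + s$
$u = 289$ ($u = \left(-17\right)^{2} = 289$)
$\left(P{\left(16,f{\left(L{\left(5,-1 \right)},-3 \right)} \right)} + u\right)^{2} = \left(\left(-3 + 16\right) + 289\right)^{2} = \left(13 + 289\right)^{2} = 302^{2} = 91204$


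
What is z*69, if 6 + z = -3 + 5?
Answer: -276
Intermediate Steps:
z = -4 (z = -6 + (-3 + 5) = -6 + 2 = -4)
z*69 = -4*69 = -276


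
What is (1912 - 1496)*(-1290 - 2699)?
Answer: -1659424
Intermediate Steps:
(1912 - 1496)*(-1290 - 2699) = 416*(-3989) = -1659424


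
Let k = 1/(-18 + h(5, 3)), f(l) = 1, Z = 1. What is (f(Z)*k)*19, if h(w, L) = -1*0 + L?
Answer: -19/15 ≈ -1.2667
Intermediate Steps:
h(w, L) = L (h(w, L) = 0 + L = L)
k = -1/15 (k = 1/(-18 + 3) = 1/(-15) = -1/15 ≈ -0.066667)
(f(Z)*k)*19 = (1*(-1/15))*19 = -1/15*19 = -19/15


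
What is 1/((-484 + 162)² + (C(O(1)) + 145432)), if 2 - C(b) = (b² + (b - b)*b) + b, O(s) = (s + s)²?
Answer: 1/249098 ≈ 4.0145e-6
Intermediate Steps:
O(s) = 4*s² (O(s) = (2*s)² = 4*s²)
C(b) = 2 - b - b² (C(b) = 2 - ((b² + (b - b)*b) + b) = 2 - ((b² + 0*b) + b) = 2 - ((b² + 0) + b) = 2 - (b² + b) = 2 - (b + b²) = 2 + (-b - b²) = 2 - b - b²)
1/((-484 + 162)² + (C(O(1)) + 145432)) = 1/((-484 + 162)² + ((2 - 4*1² - (4*1²)²) + 145432)) = 1/((-322)² + ((2 - 4 - (4*1)²) + 145432)) = 1/(103684 + ((2 - 1*4 - 1*4²) + 145432)) = 1/(103684 + ((2 - 4 - 1*16) + 145432)) = 1/(103684 + ((2 - 4 - 16) + 145432)) = 1/(103684 + (-18 + 145432)) = 1/(103684 + 145414) = 1/249098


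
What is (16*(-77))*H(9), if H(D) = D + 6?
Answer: -18480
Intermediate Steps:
H(D) = 6 + D
(16*(-77))*H(9) = (16*(-77))*(6 + 9) = -1232*15 = -18480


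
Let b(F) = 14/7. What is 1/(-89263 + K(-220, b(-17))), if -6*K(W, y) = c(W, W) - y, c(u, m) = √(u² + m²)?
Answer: -200841/17927597186 + 165*√2/35855194372 ≈ -1.1196e-5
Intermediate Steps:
c(u, m) = √(m² + u²)
b(F) = 2 (b(F) = 14*(⅐) = 2)
K(W, y) = y/6 - √2*√(W²)/6 (K(W, y) = -(√(W² + W²) - y)/6 = -(√(2*W²) - y)/6 = -(√2*√(W²) - y)/6 = -(-y + √2*√(W²))/6 = y/6 - √2*√(W²)/6)
1/(-89263 + K(-220, b(-17))) = 1/(-89263 + ((⅙)*2 - √2*√((-220)²)/6)) = 1/(-89263 + (⅓ - √2*√48400/6)) = 1/(-89263 + (⅓ - ⅙*√2*220)) = 1/(-89263 + (⅓ - 110*√2/3)) = 1/(-267788/3 - 110*√2/3)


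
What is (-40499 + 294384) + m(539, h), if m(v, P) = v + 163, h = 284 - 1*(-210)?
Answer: 254587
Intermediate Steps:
h = 494 (h = 284 + 210 = 494)
m(v, P) = 163 + v
(-40499 + 294384) + m(539, h) = (-40499 + 294384) + (163 + 539) = 253885 + 702 = 254587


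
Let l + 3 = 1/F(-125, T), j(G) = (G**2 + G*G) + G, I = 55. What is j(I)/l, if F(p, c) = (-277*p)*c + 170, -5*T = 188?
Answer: -7947061650/3905191 ≈ -2035.0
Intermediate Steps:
T = -188/5 (T = -1/5*188 = -188/5 ≈ -37.600)
j(G) = G + 2*G**2 (j(G) = (G**2 + G**2) + G = 2*G**2 + G = G + 2*G**2)
F(p, c) = 170 - 277*c*p (F(p, c) = -277*c*p + 170 = 170 - 277*c*p)
l = -3905191/1301730 (l = -3 + 1/(170 - 277*(-188/5)*(-125)) = -3 + 1/(170 - 1301900) = -3 + 1/(-1301730) = -3 - 1/1301730 = -3905191/1301730 ≈ -3.0000)
j(I)/l = (55*(1 + 2*55))/(-3905191/1301730) = (55*(1 + 110))*(-1301730/3905191) = (55*111)*(-1301730/3905191) = 6105*(-1301730/3905191) = -7947061650/3905191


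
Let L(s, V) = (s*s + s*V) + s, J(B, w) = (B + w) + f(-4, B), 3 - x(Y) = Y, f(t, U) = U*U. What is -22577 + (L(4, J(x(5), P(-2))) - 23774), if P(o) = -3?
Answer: -46335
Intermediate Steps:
f(t, U) = U**2
x(Y) = 3 - Y
J(B, w) = B + w + B**2 (J(B, w) = (B + w) + B**2 = B + w + B**2)
L(s, V) = s + s**2 + V*s (L(s, V) = (s**2 + V*s) + s = s + s**2 + V*s)
-22577 + (L(4, J(x(5), P(-2))) - 23774) = -22577 + (4*(1 + ((3 - 1*5) - 3 + (3 - 1*5)**2) + 4) - 23774) = -22577 + (4*(1 + ((3 - 5) - 3 + (3 - 5)**2) + 4) - 23774) = -22577 + (4*(1 + (-2 - 3 + (-2)**2) + 4) - 23774) = -22577 + (4*(1 + (-2 - 3 + 4) + 4) - 23774) = -22577 + (4*(1 - 1 + 4) - 23774) = -22577 + (4*4 - 23774) = -22577 + (16 - 23774) = -22577 - 23758 = -46335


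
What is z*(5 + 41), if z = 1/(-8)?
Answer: -23/4 ≈ -5.7500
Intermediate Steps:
z = -⅛ ≈ -0.12500
z*(5 + 41) = -(5 + 41)/8 = -⅛*46 = -23/4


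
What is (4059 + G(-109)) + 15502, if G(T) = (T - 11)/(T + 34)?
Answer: 97813/5 ≈ 19563.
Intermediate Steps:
G(T) = (-11 + T)/(34 + T)
(4059 + G(-109)) + 15502 = (4059 + (-11 - 109)/(34 - 109)) + 15502 = (4059 - 120/(-75)) + 15502 = (4059 - 1/75*(-120)) + 15502 = (4059 + 8/5) + 15502 = 20303/5 + 15502 = 97813/5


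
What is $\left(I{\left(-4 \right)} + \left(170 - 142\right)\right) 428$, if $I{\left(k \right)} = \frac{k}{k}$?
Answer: $12412$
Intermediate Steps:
$I{\left(k \right)} = 1$
$\left(I{\left(-4 \right)} + \left(170 - 142\right)\right) 428 = \left(1 + \left(170 - 142\right)\right) 428 = \left(1 + 28\right) 428 = 29 \cdot 428 = 12412$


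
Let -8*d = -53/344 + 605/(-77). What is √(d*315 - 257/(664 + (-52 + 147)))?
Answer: √21480917559717/261096 ≈ 17.751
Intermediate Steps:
d = 19291/19264 (d = -(-53/344 + 605/(-77))/8 = -(-53*1/344 + 605*(-1/77))/8 = -(-53/344 - 55/7)/8 = -⅛*(-19291/2408) = 19291/19264 ≈ 1.0014)
√(d*315 - 257/(664 + (-52 + 147))) = √((19291/19264)*315 - 257/(664 + (-52 + 147))) = √(868095/2752 - 257/(664 + 95)) = √(868095/2752 - 257/759) = √(658176841/2088768) = √21480917559717/261096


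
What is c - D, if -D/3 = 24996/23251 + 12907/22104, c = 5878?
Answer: 1007832589345/171313368 ≈ 5883.0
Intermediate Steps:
D = -852612241/171313368 (D = -3*(24996/23251 + 12907/22104) = -3*852612241/513940104 = -852612241/171313368 ≈ -4.9769)
c - D = 5878 - 1*(-852612241/171313368) = 5878 + 852612241/171313368 = 1007832589345/171313368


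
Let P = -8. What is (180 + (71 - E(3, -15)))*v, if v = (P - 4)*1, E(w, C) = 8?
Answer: -2916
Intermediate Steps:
v = -12 (v = (-8 - 4)*1 = -12*1 = -12)
(180 + (71 - E(3, -15)))*v = (180 + (71 - 1*8))*(-12) = (180 + (71 - 8))*(-12) = (180 + 63)*(-12) = 243*(-12) = -2916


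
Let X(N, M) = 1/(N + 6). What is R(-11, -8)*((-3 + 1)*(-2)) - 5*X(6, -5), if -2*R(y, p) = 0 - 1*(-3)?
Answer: -77/12 ≈ -6.4167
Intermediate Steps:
R(y, p) = -3/2 (R(y, p) = -(0 - 1*(-3))/2 = -(0 + 3)/2 = -½*3 = -3/2)
X(N, M) = 1/(6 + N)
R(-11, -8)*((-3 + 1)*(-2)) - 5*X(6, -5) = -3*(-3 + 1)*(-2)/2 - 5/(6 + 6) = -(-3)*(-2) - 5/12 = -3/2*4 - 5*1/12 = -6 - 5/12 = -77/12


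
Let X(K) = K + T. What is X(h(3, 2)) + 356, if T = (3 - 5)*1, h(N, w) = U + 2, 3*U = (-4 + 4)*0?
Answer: 356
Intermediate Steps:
U = 0 (U = ((-4 + 4)*0)/3 = (0*0)/3 = (⅓)*0 = 0)
h(N, w) = 2 (h(N, w) = 0 + 2 = 2)
T = -2 (T = -2*1 = -2)
X(K) = -2 + K (X(K) = K - 2 = -2 + K)
X(h(3, 2)) + 356 = (-2 + 2) + 356 = 0 + 356 = 356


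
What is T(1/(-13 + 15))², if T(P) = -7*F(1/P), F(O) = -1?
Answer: 49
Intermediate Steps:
T(P) = 7 (T(P) = -7*(-1) = 7)
T(1/(-13 + 15))² = 7² = 49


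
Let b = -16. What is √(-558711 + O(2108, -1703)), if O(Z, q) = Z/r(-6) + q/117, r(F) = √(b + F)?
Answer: √(-608452130 - 104346*I*√22)/33 ≈ 0.30063 - 747.48*I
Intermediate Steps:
r(F) = √(-16 + F)
O(Z, q) = q/117 - I*Z*√22/22 (O(Z, q) = Z/(√(-16 - 6)) + q/117 = Z/(√(-22)) + q*(1/117) = Z/((I*√22)) + q/117 = Z*(-I*√22/22) + q/117 = -I*Z*√22/22 + q/117 = q/117 - I*Z*√22/22)
√(-558711 + O(2108, -1703)) = √(-558711 + ((1/117)*(-1703) - 1/22*I*2108*√22)) = √(-558711 + (-131/9 - 1054*I*√22/11)) = √(-5028530/9 - 1054*I*√22/11)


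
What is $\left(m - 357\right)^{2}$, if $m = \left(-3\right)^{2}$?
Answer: $121104$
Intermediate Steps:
$m = 9$
$\left(m - 357\right)^{2} = \left(9 - 357\right)^{2} = \left(-348\right)^{2} = 121104$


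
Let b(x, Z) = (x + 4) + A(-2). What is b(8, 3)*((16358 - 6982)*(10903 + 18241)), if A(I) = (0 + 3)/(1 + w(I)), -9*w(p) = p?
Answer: 43447408896/11 ≈ 3.9498e+9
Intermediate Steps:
w(p) = -p/9
A(I) = 3/(1 - I/9) (A(I) = (0 + 3)/(1 - I/9) = 3/(1 - I/9))
b(x, Z) = 71/11 + x (b(x, Z) = (x + 4) - 27/(-9 - 2) = (4 + x) - 27/(-11) = (4 + x) - 27*(-1/11) = (4 + x) + 27/11 = 71/11 + x)
b(8, 3)*((16358 - 6982)*(10903 + 18241)) = (71/11 + 8)*((16358 - 6982)*(10903 + 18241)) = 159*(9376*29144)/11 = (159/11)*273254144 = 43447408896/11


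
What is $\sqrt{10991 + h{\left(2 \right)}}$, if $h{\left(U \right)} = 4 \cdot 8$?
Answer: $\sqrt{11023} \approx 104.99$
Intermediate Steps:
$h{\left(U \right)} = 32$
$\sqrt{10991 + h{\left(2 \right)}} = \sqrt{10991 + 32} = \sqrt{11023}$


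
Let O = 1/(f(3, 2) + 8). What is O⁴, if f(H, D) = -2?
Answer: 1/1296 ≈ 0.00077160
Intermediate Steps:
O = ⅙ (O = 1/(-2 + 8) = 1/6 = ⅙ ≈ 0.16667)
O⁴ = (⅙)⁴ = 1/1296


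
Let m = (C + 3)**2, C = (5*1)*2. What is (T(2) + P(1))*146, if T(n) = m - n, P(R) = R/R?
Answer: 24528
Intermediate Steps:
C = 10 (C = 5*2 = 10)
m = 169 (m = (10 + 3)**2 = 13**2 = 169)
P(R) = 1
T(n) = 169 - n
(T(2) + P(1))*146 = ((169 - 1*2) + 1)*146 = ((169 - 2) + 1)*146 = (167 + 1)*146 = 168*146 = 24528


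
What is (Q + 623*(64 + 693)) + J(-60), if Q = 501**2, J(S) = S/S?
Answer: 722613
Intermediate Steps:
J(S) = 1
Q = 251001
(Q + 623*(64 + 693)) + J(-60) = (251001 + 623*(64 + 693)) + 1 = (251001 + 623*757) + 1 = (251001 + 471611) + 1 = 722612 + 1 = 722613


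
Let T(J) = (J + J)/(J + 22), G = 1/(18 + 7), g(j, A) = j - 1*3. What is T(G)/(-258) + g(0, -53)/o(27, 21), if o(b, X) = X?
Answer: -71086/497553 ≈ -0.14287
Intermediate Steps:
g(j, A) = -3 + j (g(j, A) = j - 3 = -3 + j)
G = 1/25 ≈ 0.040000
T(J) = 2*J/(22 + J) (T(J) = (2*J)/(22 + J) = 2*J/(22 + J))
T(G)/(-258) + g(0, -53)/o(27, 21) = (2*(1/25)/(22 + 1/25))/(-258) + (-3 + 0)/21 = (2*(1/25)/(551/25))*(-1/258) - 3*1/21 = (2*(1/25)*(25/551))*(-1/258) - ⅐ = (2/551)*(-1/258) - ⅐ = -1/71079 - ⅐ = -71086/497553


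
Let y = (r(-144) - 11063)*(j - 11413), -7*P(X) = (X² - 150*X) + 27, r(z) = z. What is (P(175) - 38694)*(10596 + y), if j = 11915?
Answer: 1545672432680/7 ≈ 2.2081e+11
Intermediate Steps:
P(X) = -27/7 - X²/7 + 150*X/7 (P(X) = -((X² - 150*X) + 27)/7 = -(27 + X² - 150*X)/7 = -27/7 - X²/7 + 150*X/7)
y = -5625914 (y = (-144 - 11063)*(11915 - 11413) = -11207*502 = -5625914)
(P(175) - 38694)*(10596 + y) = ((-27/7 - ⅐*175² + (150/7)*175) - 38694)*(10596 - 5625914) = ((-27/7 - ⅐*30625 + 3750) - 38694)*(-5615318) = ((-27/7 - 4375 + 3750) - 38694)*(-5615318) = (-4402/7 - 38694)*(-5615318) = -275260/7*(-5615318) = 1545672432680/7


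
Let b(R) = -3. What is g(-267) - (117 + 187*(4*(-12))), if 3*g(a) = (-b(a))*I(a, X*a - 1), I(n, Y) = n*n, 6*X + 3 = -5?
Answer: 80148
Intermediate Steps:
X = -4/3 (X = -½ + (⅙)*(-5) = -½ - ⅚ = -4/3 ≈ -1.3333)
I(n, Y) = n²
g(a) = a² (g(a) = ((-1*(-3))*a²)/3 = (3*a²)/3 = a²)
g(-267) - (117 + 187*(4*(-12))) = (-267)² - (117 + 187*(4*(-12))) = 71289 - (117 + 187*(-48)) = 71289 - (117 - 8976) = 71289 - 1*(-8859) = 71289 + 8859 = 80148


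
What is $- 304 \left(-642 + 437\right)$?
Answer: $62320$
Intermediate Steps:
$- 304 \left(-642 + 437\right) = \left(-304\right) \left(-205\right) = 62320$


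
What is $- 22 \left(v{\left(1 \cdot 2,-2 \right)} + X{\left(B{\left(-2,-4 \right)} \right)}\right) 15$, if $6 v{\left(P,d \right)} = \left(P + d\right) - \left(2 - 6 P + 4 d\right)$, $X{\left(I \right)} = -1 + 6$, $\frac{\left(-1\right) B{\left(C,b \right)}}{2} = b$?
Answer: $-2640$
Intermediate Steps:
$B{\left(C,b \right)} = - 2 b$
$X{\left(I \right)} = 5$
$v{\left(P,d \right)} = - \frac{1}{3} - \frac{d}{2} + \frac{7 P}{6}$ ($v{\left(P,d \right)} = \frac{\left(P + d\right) - \left(2 - 6 P + 4 d\right)}{6} = \frac{-2 - 3 d + 7 P}{6} = - \frac{1}{3} - \frac{d}{2} + \frac{7 P}{6}$)
$- 22 \left(v{\left(1 \cdot 2,-2 \right)} + X{\left(B{\left(-2,-4 \right)} \right)}\right) 15 = - 22 \left(\left(- \frac{1}{3} - -1 + \frac{7 \cdot 1 \cdot 2}{6}\right) + 5\right) 15 = - 22 \left(\left(- \frac{1}{3} + 1 + \frac{7}{6} \cdot 2\right) + 5\right) 15 = - 22 \left(\left(- \frac{1}{3} + 1 + \frac{7}{3}\right) + 5\right) 15 = - 22 \left(3 + 5\right) 15 = - 22 \cdot 8 \cdot 15 = \left(-22\right) 120 = -2640$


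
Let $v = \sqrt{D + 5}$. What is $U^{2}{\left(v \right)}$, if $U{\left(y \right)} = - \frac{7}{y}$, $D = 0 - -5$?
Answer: $\frac{49}{10} \approx 4.9$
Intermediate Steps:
$D = 5$ ($D = 0 + 5 = 5$)
$v = \sqrt{10}$ ($v = \sqrt{5 + 5} = \sqrt{10} \approx 3.1623$)
$U^{2}{\left(v \right)} = \left(- \frac{7}{\sqrt{10}}\right)^{2} = \left(- 7 \frac{\sqrt{10}}{10}\right)^{2} = \left(- \frac{7 \sqrt{10}}{10}\right)^{2} = \frac{49}{10}$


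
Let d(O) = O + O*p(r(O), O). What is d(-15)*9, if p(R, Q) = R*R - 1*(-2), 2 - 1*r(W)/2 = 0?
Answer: -2565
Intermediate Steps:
r(W) = 4 (r(W) = 4 - 2*0 = 4 + 0 = 4)
p(R, Q) = 2 + R² (p(R, Q) = R² + 2 = 2 + R²)
d(O) = 19*O (d(O) = O + O*(2 + 4²) = O + O*(2 + 16) = O + O*18 = O + 18*O = 19*O)
d(-15)*9 = (19*(-15))*9 = -285*9 = -2565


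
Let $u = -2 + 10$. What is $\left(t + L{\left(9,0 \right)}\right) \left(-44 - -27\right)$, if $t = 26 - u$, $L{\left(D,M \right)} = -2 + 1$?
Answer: $-289$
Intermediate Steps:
$L{\left(D,M \right)} = -1$
$u = 8$
$t = 18$ ($t = 26 - 8 = 18$)
$\left(t + L{\left(9,0 \right)}\right) \left(-44 - -27\right) = \left(18 - 1\right) \left(-44 - -27\right) = 17 \left(-44 + 27\right) = 17 \left(-17\right) = -289$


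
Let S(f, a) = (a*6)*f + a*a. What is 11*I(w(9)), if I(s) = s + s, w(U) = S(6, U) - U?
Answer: 8712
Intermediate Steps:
S(f, a) = a² + 6*a*f (S(f, a) = (6*a)*f + a² = 6*a*f + a² = a² + 6*a*f)
w(U) = -U + U*(36 + U) (w(U) = U*(U + 6*6) - U = U*(U + 36) - U = U*(36 + U) - U = -U + U*(36 + U))
I(s) = 2*s
11*I(w(9)) = 11*(2*(9*(35 + 9))) = 11*(2*(9*44)) = 11*(2*396) = 11*792 = 8712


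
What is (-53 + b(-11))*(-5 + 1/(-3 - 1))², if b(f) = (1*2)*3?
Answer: -20727/16 ≈ -1295.4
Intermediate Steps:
b(f) = 6 (b(f) = 2*3 = 6)
(-53 + b(-11))*(-5 + 1/(-3 - 1))² = (-53 + 6)*(-5 + 1/(-3 - 1))² = -47*(-5 + 1/(-4))² = -47*(-5 - ¼)² = -47*(-21/4)² = -47*441/16 = -20727/16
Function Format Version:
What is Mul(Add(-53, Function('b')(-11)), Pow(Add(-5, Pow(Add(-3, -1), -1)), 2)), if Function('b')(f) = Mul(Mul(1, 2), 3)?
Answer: Rational(-20727, 16) ≈ -1295.4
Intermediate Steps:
Function('b')(f) = 6 (Function('b')(f) = Mul(2, 3) = 6)
Mul(Add(-53, Function('b')(-11)), Pow(Add(-5, Pow(Add(-3, -1), -1)), 2)) = Mul(Add(-53, 6), Pow(Add(-5, Pow(Add(-3, -1), -1)), 2)) = Mul(-47, Pow(Add(-5, Pow(-4, -1)), 2)) = Mul(-47, Pow(Add(-5, Rational(-1, 4)), 2)) = Mul(-47, Pow(Rational(-21, 4), 2)) = Mul(-47, Rational(441, 16)) = Rational(-20727, 16)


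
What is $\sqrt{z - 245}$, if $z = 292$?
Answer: $\sqrt{47} \approx 6.8557$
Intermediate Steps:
$\sqrt{z - 245} = \sqrt{292 - 245} = \sqrt{47}$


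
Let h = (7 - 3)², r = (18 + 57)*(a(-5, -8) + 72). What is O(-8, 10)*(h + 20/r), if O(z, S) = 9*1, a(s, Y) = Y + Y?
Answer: 10083/70 ≈ 144.04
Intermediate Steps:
a(s, Y) = 2*Y
O(z, S) = 9
r = 4200 (r = (18 + 57)*(2*(-8) + 72) = 75*(-16 + 72) = 75*56 = 4200)
h = 16 (h = 4² = 16)
O(-8, 10)*(h + 20/r) = 9*(16 + 20/4200) = 9*(16 + 20*(1/4200)) = 9*(16 + 1/210) = 9*(3361/210) = 10083/70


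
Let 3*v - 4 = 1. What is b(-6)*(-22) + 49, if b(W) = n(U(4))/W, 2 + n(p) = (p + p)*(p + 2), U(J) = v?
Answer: 2335/27 ≈ 86.481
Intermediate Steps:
v = 5/3 (v = 4/3 + (⅓)*1 = 4/3 + ⅓ = 5/3 ≈ 1.6667)
U(J) = 5/3
n(p) = -2 + 2*p*(2 + p) (n(p) = -2 + (p + p)*(p + 2) = -2 + (2*p)*(2 + p) = -2 + 2*p*(2 + p))
b(W) = 92/(9*W) (b(W) = (-2 + 2*(5/3)² + 4*(5/3))/W = (-2 + 2*(25/9) + 20/3)/W = (-2 + 50/9 + 20/3)/W = 92/(9*W))
b(-6)*(-22) + 49 = ((92/9)/(-6))*(-22) + 49 = ((92/9)*(-⅙))*(-22) + 49 = -46/27*(-22) + 49 = 1012/27 + 49 = 2335/27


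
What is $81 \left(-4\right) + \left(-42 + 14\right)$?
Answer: $-352$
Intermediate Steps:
$81 \left(-4\right) + \left(-42 + 14\right) = -324 - 28 = -352$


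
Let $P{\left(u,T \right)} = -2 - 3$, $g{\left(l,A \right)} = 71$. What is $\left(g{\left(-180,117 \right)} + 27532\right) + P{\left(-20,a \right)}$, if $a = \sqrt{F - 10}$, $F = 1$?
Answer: $27598$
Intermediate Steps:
$a = 3 i$ ($a = \sqrt{1 - 10} = \sqrt{-9} = 3 i \approx 3.0 i$)
$P{\left(u,T \right)} = -5$ ($P{\left(u,T \right)} = -2 - 3 = -5$)
$\left(g{\left(-180,117 \right)} + 27532\right) + P{\left(-20,a \right)} = \left(71 + 27532\right) - 5 = 27603 - 5 = 27598$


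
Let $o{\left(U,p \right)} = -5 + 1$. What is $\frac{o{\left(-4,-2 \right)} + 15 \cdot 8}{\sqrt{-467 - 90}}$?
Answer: $- \frac{116 i \sqrt{557}}{557} \approx - 4.9151 i$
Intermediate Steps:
$o{\left(U,p \right)} = -4$
$\frac{o{\left(-4,-2 \right)} + 15 \cdot 8}{\sqrt{-467 - 90}} = \frac{-4 + 15 \cdot 8}{\sqrt{-467 - 90}} = \frac{-4 + 120}{\sqrt{-557}} = \frac{116}{i \sqrt{557}} = 116 \left(- \frac{i \sqrt{557}}{557}\right) = - \frac{116 i \sqrt{557}}{557}$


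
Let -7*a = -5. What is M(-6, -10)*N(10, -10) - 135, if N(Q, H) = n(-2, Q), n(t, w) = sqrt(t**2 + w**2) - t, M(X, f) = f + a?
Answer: -1075/7 - 130*sqrt(26)/7 ≈ -248.27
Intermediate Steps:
a = 5/7 (a = -1/7*(-5) = 5/7 ≈ 0.71429)
M(X, f) = 5/7 + f (M(X, f) = f + 5/7 = 5/7 + f)
N(Q, H) = 2 + sqrt(4 + Q**2) (N(Q, H) = sqrt((-2)**2 + Q**2) - 1*(-2) = sqrt(4 + Q**2) + 2 = 2 + sqrt(4 + Q**2))
M(-6, -10)*N(10, -10) - 135 = (5/7 - 10)*(2 + sqrt(4 + 10**2)) - 135 = -65*(2 + sqrt(4 + 100))/7 - 135 = -65*(2 + sqrt(104))/7 - 135 = -65*(2 + 2*sqrt(26))/7 - 135 = (-130/7 - 130*sqrt(26)/7) - 135 = -1075/7 - 130*sqrt(26)/7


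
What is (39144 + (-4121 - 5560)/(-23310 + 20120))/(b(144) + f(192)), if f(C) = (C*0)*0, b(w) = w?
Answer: 13875449/51040 ≈ 271.85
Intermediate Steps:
f(C) = 0 (f(C) = 0*0 = 0)
(39144 + (-4121 - 5560)/(-23310 + 20120))/(b(144) + f(192)) = (39144 + (-4121 - 5560)/(-23310 + 20120))/(144 + 0) = (39144 - 9681/(-3190))/144 = (39144 - 9681*(-1/3190))*(1/144) = (39144 + 9681/3190)*(1/144) = (124879041/3190)*(1/144) = 13875449/51040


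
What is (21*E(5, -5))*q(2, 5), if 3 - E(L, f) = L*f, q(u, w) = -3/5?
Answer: -1764/5 ≈ -352.80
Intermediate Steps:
q(u, w) = -⅗ (q(u, w) = -3*⅕ = -⅗)
E(L, f) = 3 - L*f
(21*E(5, -5))*q(2, 5) = (21*(3 - 1*5*(-5)))*(-⅗) = (21*(3 + 25))*(-⅗) = (21*28)*(-⅗) = 588*(-⅗) = -1764/5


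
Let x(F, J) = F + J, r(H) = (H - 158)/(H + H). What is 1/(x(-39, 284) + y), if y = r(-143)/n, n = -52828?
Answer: 15108808/3701657659 ≈ 0.0040816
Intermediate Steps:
r(H) = (-158 + H)/(2*H) (r(H) = (-158 + H)/((2*H)) = (-158 + H)*(1/(2*H)) = (-158 + H)/(2*H))
y = -301/15108808 (y = ((½)*(-158 - 143)/(-143))/(-52828) = ((½)*(-1/143)*(-301))*(-1/52828) = (301/286)*(-1/52828) = -301/15108808 ≈ -1.9922e-5)
1/(x(-39, 284) + y) = 1/((-39 + 284) - 301/15108808) = 1/(245 - 301/15108808) = 1/(3701657659/15108808) = 15108808/3701657659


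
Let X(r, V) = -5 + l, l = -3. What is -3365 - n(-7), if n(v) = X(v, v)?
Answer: -3357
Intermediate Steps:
X(r, V) = -8 (X(r, V) = -5 - 3 = -8)
n(v) = -8
-3365 - n(-7) = -3365 - 1*(-8) = -3365 + 8 = -3357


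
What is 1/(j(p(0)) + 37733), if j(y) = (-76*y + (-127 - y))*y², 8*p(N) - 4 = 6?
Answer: 64/2392587 ≈ 2.6749e-5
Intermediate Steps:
p(N) = 5/4 (p(N) = ½ + (⅛)*6 = ½ + ¾ = 5/4)
j(y) = y²*(-127 - 77*y) (j(y) = (-127 - 77*y)*y² = y²*(-127 - 77*y))
1/(j(p(0)) + 37733) = 1/((5/4)²*(-127 - 77*5/4) + 37733) = 1/(25*(-127 - 385/4)/16 + 37733) = 1/((25/16)*(-893/4) + 37733) = 1/(-22325/64 + 37733) = 1/(2392587/64) = 64/2392587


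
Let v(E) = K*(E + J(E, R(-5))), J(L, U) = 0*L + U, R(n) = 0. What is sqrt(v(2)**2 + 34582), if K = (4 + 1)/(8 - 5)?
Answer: sqrt(311338)/3 ≈ 185.99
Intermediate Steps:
J(L, U) = U (J(L, U) = 0 + U = U)
K = 5/3 ≈ 1.6667
v(E) = 5*E/3 (v(E) = 5*(E + 0)/3 = 5*E/3)
sqrt(v(2)**2 + 34582) = sqrt(((5/3)*2)**2 + 34582) = sqrt((10/3)**2 + 34582) = sqrt(100/9 + 34582) = sqrt(311338/9) = sqrt(311338)/3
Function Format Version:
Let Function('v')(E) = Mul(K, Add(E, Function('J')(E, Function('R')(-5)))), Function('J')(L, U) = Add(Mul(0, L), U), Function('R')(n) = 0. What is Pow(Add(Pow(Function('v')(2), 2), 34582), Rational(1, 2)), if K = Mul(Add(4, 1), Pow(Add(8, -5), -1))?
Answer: Mul(Rational(1, 3), Pow(311338, Rational(1, 2))) ≈ 185.99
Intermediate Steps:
Function('J')(L, U) = U (Function('J')(L, U) = Add(0, U) = U)
K = Rational(5, 3) (K = Mul(5, Pow(3, -1)) = Mul(5, Rational(1, 3)) = Rational(5, 3) ≈ 1.6667)
Function('v')(E) = Mul(Rational(5, 3), E) (Function('v')(E) = Mul(Rational(5, 3), Add(E, 0)) = Mul(Rational(5, 3), E))
Pow(Add(Pow(Function('v')(2), 2), 34582), Rational(1, 2)) = Pow(Add(Pow(Mul(Rational(5, 3), 2), 2), 34582), Rational(1, 2)) = Pow(Add(Pow(Rational(10, 3), 2), 34582), Rational(1, 2)) = Pow(Add(Rational(100, 9), 34582), Rational(1, 2)) = Pow(Rational(311338, 9), Rational(1, 2)) = Mul(Rational(1, 3), Pow(311338, Rational(1, 2)))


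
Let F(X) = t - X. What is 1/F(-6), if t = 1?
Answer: ⅐ ≈ 0.14286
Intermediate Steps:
F(X) = 1 - X
1/F(-6) = 1/(1 - 1*(-6)) = 1/(1 + 6) = 1/7 = ⅐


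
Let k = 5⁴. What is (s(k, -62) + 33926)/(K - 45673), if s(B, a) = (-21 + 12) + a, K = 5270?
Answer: -33855/40403 ≈ -0.83793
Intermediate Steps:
k = 625
s(B, a) = -9 + a
(s(k, -62) + 33926)/(K - 45673) = ((-9 - 62) + 33926)/(5270 - 45673) = (-71 + 33926)/(-40403) = 33855*(-1/40403) = -33855/40403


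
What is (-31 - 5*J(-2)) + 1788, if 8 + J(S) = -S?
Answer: 1787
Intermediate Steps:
J(S) = -8 - S
(-31 - 5*J(-2)) + 1788 = (-31 - 5*(-8 - 1*(-2))) + 1788 = (-31 - 5*(-8 + 2)) + 1788 = (-31 - 5*(-6)) + 1788 = (-31 + 30) + 1788 = -1 + 1788 = 1787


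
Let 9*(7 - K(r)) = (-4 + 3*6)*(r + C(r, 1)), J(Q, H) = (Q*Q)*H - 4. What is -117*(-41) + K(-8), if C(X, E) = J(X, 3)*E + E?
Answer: 40702/9 ≈ 4522.4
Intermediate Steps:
J(Q, H) = -4 + H*Q² (J(Q, H) = Q²*H - 4 = H*Q² - 4 = -4 + H*Q²)
C(X, E) = E + E*(-4 + 3*X²) (C(X, E) = (-4 + 3*X²)*E + E = E*(-4 + 3*X²) + E = E + E*(-4 + 3*X²))
K(r) = 35/3 - 14*r²/3 - 14*r/9 (K(r) = 7 - (-4 + 3*6)*(r + 3*1*(-1 + r²))/9 = 7 - (-4 + 18)*(r + (-3 + 3*r²))/9 = 7 - 14*(-3 + r + 3*r²)/9 = 7 - (-42 + 14*r + 42*r²)/9 = 7 + (14/3 - 14*r²/3 - 14*r/9) = 35/3 - 14*r²/3 - 14*r/9)
-117*(-41) + K(-8) = -117*(-41) + (35/3 - 14/3*(-8)² - 14/9*(-8)) = 4797 + (35/3 - 14/3*64 + 112/9) = 4797 + (35/3 - 896/3 + 112/9) = 4797 - 2471/9 = 40702/9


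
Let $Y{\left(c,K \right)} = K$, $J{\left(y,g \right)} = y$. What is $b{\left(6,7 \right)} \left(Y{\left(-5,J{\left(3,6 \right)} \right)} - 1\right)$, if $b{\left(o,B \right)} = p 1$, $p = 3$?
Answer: $6$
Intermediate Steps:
$b{\left(o,B \right)} = 3$ ($b{\left(o,B \right)} = 3 \cdot 1 = 3$)
$b{\left(6,7 \right)} \left(Y{\left(-5,J{\left(3,6 \right)} \right)} - 1\right) = 3 \left(3 - 1\right) = 3 \cdot 2 = 6$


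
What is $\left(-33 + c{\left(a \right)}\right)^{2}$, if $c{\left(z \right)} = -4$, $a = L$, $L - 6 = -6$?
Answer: $1369$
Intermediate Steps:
$L = 0$ ($L = 6 - 6 = 0$)
$a = 0$
$\left(-33 + c{\left(a \right)}\right)^{2} = \left(-33 - 4\right)^{2} = \left(-37\right)^{2} = 1369$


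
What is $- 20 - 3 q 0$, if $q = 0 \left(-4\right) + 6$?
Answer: $0$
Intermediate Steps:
$q = 6$ ($q = 0 + 6 = 6$)
$- 20 - 3 q 0 = - 20 \left(-3\right) 6 \cdot 0 = - 20 \left(\left(-18\right) 0\right) = \left(-20\right) 0 = 0$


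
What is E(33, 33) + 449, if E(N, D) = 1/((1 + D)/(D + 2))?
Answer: 15301/34 ≈ 450.03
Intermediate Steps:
E(N, D) = (2 + D)/(1 + D) (E(N, D) = 1/((1 + D)/(2 + D)) = (2 + D)/(1 + D))
E(33, 33) + 449 = (2 + 33)/(1 + 33) + 449 = 35/34 + 449 = 15301/34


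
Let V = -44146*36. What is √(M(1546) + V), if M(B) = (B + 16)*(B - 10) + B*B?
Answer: 14*√16327 ≈ 1788.9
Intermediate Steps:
M(B) = B² + (-10 + B)*(16 + B) (M(B) = (16 + B)*(-10 + B) + B² = (-10 + B)*(16 + B) + B² = B² + (-10 + B)*(16 + B))
V = -1589256
√(M(1546) + V) = √((-160 + 2*1546² + 6*1546) - 1589256) = √((-160 + 2*2390116 + 9276) - 1589256) = √((-160 + 4780232 + 9276) - 1589256) = √(4789348 - 1589256) = √3200092 = 14*√16327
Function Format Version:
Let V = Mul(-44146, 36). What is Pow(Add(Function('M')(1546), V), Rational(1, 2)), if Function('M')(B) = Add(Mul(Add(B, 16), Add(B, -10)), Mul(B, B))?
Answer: Mul(14, Pow(16327, Rational(1, 2))) ≈ 1788.9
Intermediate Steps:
Function('M')(B) = Add(Pow(B, 2), Mul(Add(-10, B), Add(16, B))) (Function('M')(B) = Add(Mul(Add(16, B), Add(-10, B)), Pow(B, 2)) = Add(Mul(Add(-10, B), Add(16, B)), Pow(B, 2)) = Add(Pow(B, 2), Mul(Add(-10, B), Add(16, B))))
V = -1589256
Pow(Add(Function('M')(1546), V), Rational(1, 2)) = Pow(Add(Add(-160, Mul(2, Pow(1546, 2)), Mul(6, 1546)), -1589256), Rational(1, 2)) = Pow(Add(Add(-160, Mul(2, 2390116), 9276), -1589256), Rational(1, 2)) = Pow(Add(Add(-160, 4780232, 9276), -1589256), Rational(1, 2)) = Pow(Add(4789348, -1589256), Rational(1, 2)) = Pow(3200092, Rational(1, 2)) = Mul(14, Pow(16327, Rational(1, 2)))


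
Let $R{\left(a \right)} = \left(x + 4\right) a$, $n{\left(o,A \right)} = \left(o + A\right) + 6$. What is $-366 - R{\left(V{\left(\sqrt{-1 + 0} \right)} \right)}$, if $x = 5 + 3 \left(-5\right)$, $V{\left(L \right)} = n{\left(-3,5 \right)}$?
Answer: $-318$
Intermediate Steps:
$n{\left(o,A \right)} = 6 + A + o$ ($n{\left(o,A \right)} = \left(A + o\right) + 6 = 6 + A + o$)
$V{\left(L \right)} = 8$ ($V{\left(L \right)} = 6 + 5 - 3 = 8$)
$x = -10$ ($x = 5 - 15 = -10$)
$R{\left(a \right)} = - 6 a$ ($R{\left(a \right)} = \left(-10 + 4\right) a = - 6 a$)
$-366 - R{\left(V{\left(\sqrt{-1 + 0} \right)} \right)} = -366 - \left(-6\right) 8 = -366 - -48 = -366 + 48 = -318$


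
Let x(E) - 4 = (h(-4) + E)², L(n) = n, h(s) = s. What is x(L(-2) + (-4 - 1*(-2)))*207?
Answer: 14076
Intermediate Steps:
x(E) = 4 + (-4 + E)²
x(L(-2) + (-4 - 1*(-2)))*207 = (4 + (-4 + (-2 + (-4 - 1*(-2))))²)*207 = (4 + (-4 + (-2 + (-4 + 2)))²)*207 = (4 + (-4 + (-2 - 2))²)*207 = (4 + (-4 - 4)²)*207 = (4 + (-8)²)*207 = (4 + 64)*207 = 68*207 = 14076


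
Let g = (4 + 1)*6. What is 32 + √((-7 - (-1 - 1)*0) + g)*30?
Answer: 32 + 30*√23 ≈ 175.88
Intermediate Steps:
g = 30 (g = 5*6 = 30)
32 + √((-7 - (-1 - 1)*0) + g)*30 = 32 + √((-7 - (-1 - 1)*0) + 30)*30 = 32 + √((-7 - (-2)*0) + 30)*30 = 32 + √((-7 - 1*0) + 30)*30 = 32 + √((-7 + 0) + 30)*30 = 32 + √(-7 + 30)*30 = 32 + √23*30 = 32 + 30*√23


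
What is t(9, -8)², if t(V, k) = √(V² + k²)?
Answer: 145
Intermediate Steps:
t(9, -8)² = (√(9² + (-8)²))² = (√(81 + 64))² = (√145)² = 145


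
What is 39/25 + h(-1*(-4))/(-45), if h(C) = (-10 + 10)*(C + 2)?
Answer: 39/25 ≈ 1.5600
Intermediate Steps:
h(C) = 0 (h(C) = 0*(2 + C) = 0)
39/25 + h(-1*(-4))/(-45) = 39/25 + 0/(-45) = 39*(1/25) + 0*(-1/45) = 39/25 + 0 = 39/25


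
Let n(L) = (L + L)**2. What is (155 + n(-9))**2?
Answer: 229441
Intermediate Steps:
n(L) = 4*L**2 (n(L) = (2*L)**2 = 4*L**2)
(155 + n(-9))**2 = (155 + 4*(-9)**2)**2 = (155 + 4*81)**2 = (155 + 324)**2 = 479**2 = 229441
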